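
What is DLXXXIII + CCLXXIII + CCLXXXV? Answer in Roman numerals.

DLXXXIII = 583, CCLXXIII = 273, CCLXXXV = 285
583 + 273 = 856
856 + 285 = 1141

MCXLI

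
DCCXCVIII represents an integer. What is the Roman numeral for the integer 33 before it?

DCCXCVIII = 798
798 - 33 = 765

DCCLXV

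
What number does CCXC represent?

CCXC: C=100, C=100, XC=90
100 + 100 + 90 = 290

290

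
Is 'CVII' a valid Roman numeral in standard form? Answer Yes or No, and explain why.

'CVII': Check the rules: uses only the symbols I, V, X, L, C, D, M; no symbol is repeated more than three times in a row; V, L and D each appear at most once; no smaller symbol precedes a larger one (values never increase from left to right). Value: C (100) + V (5) + I (1) + I (1) = 107. So it is a valid standard Roman numeral.

Yes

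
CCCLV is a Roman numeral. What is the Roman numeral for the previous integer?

CCCLV = 355, so the previous integer is 355 - 1 = 354

CCCLIV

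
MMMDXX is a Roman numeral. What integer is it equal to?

MMMDXX: M=1000, M=1000, M=1000, D=500, X=10, X=10
1000 + 1000 + 1000 + 500 + 10 + 10 = 3520

3520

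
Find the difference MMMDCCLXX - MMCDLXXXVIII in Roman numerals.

MMMDCCLXX = 3770
MMCDLXXXVIII = 2488
3770 - 2488 = 1282

MCCLXXXII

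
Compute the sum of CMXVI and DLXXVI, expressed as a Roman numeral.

CMXVI = 916
DLXXVI = 576
916 + 576 = 1492

MCDXCII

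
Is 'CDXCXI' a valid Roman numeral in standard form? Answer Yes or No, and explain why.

'CDXCXI': X cannot come right after the subtractive pair XC: once X is subtracted in XC, the next symbol must be smaller than X

No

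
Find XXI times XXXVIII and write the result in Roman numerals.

XXI = 21
XXXVIII = 38
21 × 38 = 798

DCCXCVIII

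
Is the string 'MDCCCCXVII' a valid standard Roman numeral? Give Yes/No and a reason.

'MDCCCCXVII': More than 3 consecutive C's

No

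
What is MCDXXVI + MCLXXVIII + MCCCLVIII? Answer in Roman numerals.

MCDXXVI = 1426, MCLXXVIII = 1178, MCCCLVIII = 1358
1426 + 1178 = 2604
2604 + 1358 = 3962

MMMCMLXII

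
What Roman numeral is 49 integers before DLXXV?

DLXXV = 575
575 - 49 = 526

DXXVI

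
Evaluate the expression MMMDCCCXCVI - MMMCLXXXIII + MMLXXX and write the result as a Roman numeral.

MMMDCCCXCVI = 3896, MMMCLXXXIII = 3183, MMLXXX = 2080
3896 - 3183 = 713
713 + 2080 = 2793

MMDCCXCIII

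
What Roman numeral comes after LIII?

LIII = 53; next is 54

LIV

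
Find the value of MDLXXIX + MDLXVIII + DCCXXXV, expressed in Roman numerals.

MDLXXIX = 1579, MDLXVIII = 1568, DCCXXXV = 735
1579 + 1568 = 3147
3147 + 735 = 3882

MMMDCCCLXXXII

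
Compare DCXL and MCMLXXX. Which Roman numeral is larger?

DCXL = 640
MCMLXXX = 1980
1980 is larger

MCMLXXX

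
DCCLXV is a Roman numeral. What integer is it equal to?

DCCLXV: D=500, C=100, C=100, L=50, X=10, V=5
500 + 100 + 100 + 50 + 10 + 5 = 765

765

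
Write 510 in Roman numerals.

Convert 510 to Roman numerals:
  510 contains 1×500 (D)
  10 contains 1×10 (X)

DX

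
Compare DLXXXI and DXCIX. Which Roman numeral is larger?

DLXXXI = 581
DXCIX = 599
599 is larger

DXCIX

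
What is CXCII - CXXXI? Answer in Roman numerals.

CXCII = 192
CXXXI = 131
192 - 131 = 61

LXI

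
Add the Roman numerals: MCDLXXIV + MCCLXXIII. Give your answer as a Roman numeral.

MCDLXXIV = 1474
MCCLXXIII = 1273
1474 + 1273 = 2747

MMDCCXLVII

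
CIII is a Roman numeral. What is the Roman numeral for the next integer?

CIII = 103, so the next integer is 103 + 1 = 104

CIV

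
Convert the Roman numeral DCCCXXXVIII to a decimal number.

DCCCXXXVIII: D=500, C=100, C=100, C=100, X=10, X=10, X=10, V=5, I=1, I=1, I=1
500 + 100 + 100 + 100 + 10 + 10 + 10 + 5 + 1 + 1 + 1 = 838

838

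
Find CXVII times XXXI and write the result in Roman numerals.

CXVII = 117
XXXI = 31
117 × 31 = 3627

MMMDCXXVII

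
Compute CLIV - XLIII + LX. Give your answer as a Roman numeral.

CLIV = 154, XLIII = 43, LX = 60
154 - 43 = 111
111 + 60 = 171

CLXXI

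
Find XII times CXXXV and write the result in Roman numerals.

XII = 12
CXXXV = 135
12 × 135 = 1620

MDCXX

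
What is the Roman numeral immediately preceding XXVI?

XXVI = 26, so the previous integer is 26 - 1 = 25

XXV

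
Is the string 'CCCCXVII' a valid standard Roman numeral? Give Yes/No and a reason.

'CCCCXVII': More than 3 consecutive C's

No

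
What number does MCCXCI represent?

MCCXCI: M=1000, C=100, C=100, XC=90, I=1
1000 + 100 + 100 + 90 + 1 = 1291

1291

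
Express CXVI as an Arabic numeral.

CXVI: C=100, X=10, V=5, I=1
100 + 10 + 5 + 1 = 116

116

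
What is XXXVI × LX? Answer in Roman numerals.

XXXVI = 36
LX = 60
36 × 60 = 2160

MMCLX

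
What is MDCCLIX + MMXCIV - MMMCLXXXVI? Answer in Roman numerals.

MDCCLIX = 1759, MMXCIV = 2094, MMMCLXXXVI = 3186
1759 + 2094 = 3853
3853 - 3186 = 667

DCLXVII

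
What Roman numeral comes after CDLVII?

CDLVII = 457; next is 458

CDLVIII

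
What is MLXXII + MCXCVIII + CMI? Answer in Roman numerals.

MLXXII = 1072, MCXCVIII = 1198, CMI = 901
1072 + 1198 = 2270
2270 + 901 = 3171

MMMCLXXI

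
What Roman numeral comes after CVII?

CVII = 107; next is 108

CVIII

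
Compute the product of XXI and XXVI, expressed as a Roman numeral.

XXI = 21
XXVI = 26
21 × 26 = 546

DXLVI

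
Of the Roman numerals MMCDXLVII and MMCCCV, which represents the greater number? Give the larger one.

MMCDXLVII = 2447
MMCCCV = 2305
2447 is larger

MMCDXLVII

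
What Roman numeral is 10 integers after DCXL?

DCXL = 640
640 + 10 = 650

DCL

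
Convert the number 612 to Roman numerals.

Convert 612 to Roman numerals:
  612 contains 1×500 (D)
  112 contains 1×100 (C)
  12 contains 1×10 (X)
  2 contains 2×1 (II)

DCXII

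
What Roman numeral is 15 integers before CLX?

CLX = 160
160 - 15 = 145

CXLV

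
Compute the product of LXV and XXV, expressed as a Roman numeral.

LXV = 65
XXV = 25
65 × 25 = 1625

MDCXXV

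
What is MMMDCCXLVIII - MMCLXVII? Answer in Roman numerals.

MMMDCCXLVIII = 3748
MMCLXVII = 2167
3748 - 2167 = 1581

MDLXXXI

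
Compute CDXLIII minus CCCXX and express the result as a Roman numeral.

CDXLIII = 443
CCCXX = 320
443 - 320 = 123

CXXIII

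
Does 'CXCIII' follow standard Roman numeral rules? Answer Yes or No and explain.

'CXCIII': Check the rules: uses only the symbols I, V, X, L, C, D, M; no symbol is repeated more than three times in a row; V, L and D each appear at most once; the only place a smaller symbol precedes a larger one is the allowed subtractive pair XC, the symbol right after such a pair (if any) is smaller than the pair's first symbol, and otherwise the values never increase from left to right. Value: C (100) + XC (90) + I (1) + I (1) + I (1) = 193. So it is a valid standard Roman numeral.

Yes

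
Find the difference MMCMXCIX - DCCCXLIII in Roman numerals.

MMCMXCIX = 2999
DCCCXLIII = 843
2999 - 843 = 2156

MMCLVI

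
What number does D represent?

D: D=500

500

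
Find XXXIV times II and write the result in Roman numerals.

XXXIV = 34
II = 2
34 × 2 = 68

LXVIII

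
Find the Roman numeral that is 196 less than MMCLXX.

MMCLXX = 2170
2170 - 196 = 1974

MCMLXXIV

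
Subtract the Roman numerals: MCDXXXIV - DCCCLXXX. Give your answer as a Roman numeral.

MCDXXXIV = 1434
DCCCLXXX = 880
1434 - 880 = 554

DLIV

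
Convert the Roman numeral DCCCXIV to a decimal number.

DCCCXIV: D=500, C=100, C=100, C=100, X=10, IV=4
500 + 100 + 100 + 100 + 10 + 4 = 814

814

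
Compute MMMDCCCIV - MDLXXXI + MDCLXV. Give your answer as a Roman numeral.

MMMDCCCIV = 3804, MDLXXXI = 1581, MDCLXV = 1665
3804 - 1581 = 2223
2223 + 1665 = 3888

MMMDCCCLXXXVIII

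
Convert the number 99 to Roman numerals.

Convert 99 to Roman numerals:
  99 contains 1×90 (XC)
  9 contains 1×9 (IX)

XCIX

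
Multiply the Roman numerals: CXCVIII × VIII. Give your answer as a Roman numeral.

CXCVIII = 198
VIII = 8
198 × 8 = 1584

MDLXXXIV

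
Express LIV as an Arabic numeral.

LIV: L=50, IV=4
50 + 4 = 54

54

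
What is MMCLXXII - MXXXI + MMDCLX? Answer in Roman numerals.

MMCLXXII = 2172, MXXXI = 1031, MMDCLX = 2660
2172 - 1031 = 1141
1141 + 2660 = 3801

MMMDCCCI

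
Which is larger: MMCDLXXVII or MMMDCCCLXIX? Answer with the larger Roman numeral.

MMCDLXXVII = 2477
MMMDCCCLXIX = 3869
3869 is larger

MMMDCCCLXIX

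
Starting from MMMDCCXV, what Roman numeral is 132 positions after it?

MMMDCCXV = 3715
3715 + 132 = 3847

MMMDCCCXLVII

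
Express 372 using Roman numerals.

Convert 372 to Roman numerals:
  372 contains 3×100 (CCC)
  72 contains 1×50 (L)
  22 contains 2×10 (XX)
  2 contains 2×1 (II)

CCCLXXII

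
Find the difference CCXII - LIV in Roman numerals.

CCXII = 212
LIV = 54
212 - 54 = 158

CLVIII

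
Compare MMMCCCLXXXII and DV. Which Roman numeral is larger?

MMMCCCLXXXII = 3382
DV = 505
3382 is larger

MMMCCCLXXXII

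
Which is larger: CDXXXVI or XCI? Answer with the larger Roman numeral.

CDXXXVI = 436
XCI = 91
436 is larger

CDXXXVI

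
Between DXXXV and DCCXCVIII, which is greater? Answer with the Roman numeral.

DXXXV = 535
DCCXCVIII = 798
798 is larger

DCCXCVIII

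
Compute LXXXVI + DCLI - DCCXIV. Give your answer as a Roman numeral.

LXXXVI = 86, DCLI = 651, DCCXIV = 714
86 + 651 = 737
737 - 714 = 23

XXIII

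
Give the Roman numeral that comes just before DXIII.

DXIII = 513; previous is 512

DXII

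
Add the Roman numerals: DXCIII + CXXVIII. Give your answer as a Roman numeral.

DXCIII = 593
CXXVIII = 128
593 + 128 = 721

DCCXXI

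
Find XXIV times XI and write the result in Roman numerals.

XXIV = 24
XI = 11
24 × 11 = 264

CCLXIV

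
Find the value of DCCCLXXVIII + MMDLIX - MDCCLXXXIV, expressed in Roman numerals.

DCCCLXXVIII = 878, MMDLIX = 2559, MDCCLXXXIV = 1784
878 + 2559 = 3437
3437 - 1784 = 1653

MDCLIII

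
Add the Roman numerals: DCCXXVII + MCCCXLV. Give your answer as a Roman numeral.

DCCXXVII = 727
MCCCXLV = 1345
727 + 1345 = 2072

MMLXXII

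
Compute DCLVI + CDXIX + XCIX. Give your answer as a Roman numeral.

DCLVI = 656, CDXIX = 419, XCIX = 99
656 + 419 = 1075
1075 + 99 = 1174

MCLXXIV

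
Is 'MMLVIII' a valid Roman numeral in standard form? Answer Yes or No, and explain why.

'MMLVIII': Check the rules: uses only the symbols I, V, X, L, C, D, M; no symbol is repeated more than three times in a row; V, L and D each appear at most once; no smaller symbol precedes a larger one (values never increase from left to right). Value: M (1000) + M (1000) + L (50) + V (5) + I (1) + I (1) + I (1) = 2058. So it is a valid standard Roman numeral.

Yes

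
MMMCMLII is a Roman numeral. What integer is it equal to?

MMMCMLII: M=1000, M=1000, M=1000, CM=900, L=50, I=1, I=1
1000 + 1000 + 1000 + 900 + 50 + 1 + 1 = 3952

3952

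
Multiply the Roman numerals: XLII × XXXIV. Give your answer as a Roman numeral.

XLII = 42
XXXIV = 34
42 × 34 = 1428

MCDXXVIII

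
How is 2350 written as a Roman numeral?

Convert 2350 to Roman numerals:
  2350 contains 2×1000 (MM)
  350 contains 3×100 (CCC)
  50 contains 1×50 (L)

MMCCCL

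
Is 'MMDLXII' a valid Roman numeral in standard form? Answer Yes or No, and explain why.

'MMDLXII': Check the rules: uses only the symbols I, V, X, L, C, D, M; no symbol is repeated more than three times in a row; V, L and D each appear at most once; no smaller symbol precedes a larger one (values never increase from left to right). Value: M (1000) + M (1000) + D (500) + L (50) + X (10) + I (1) + I (1) = 2562. So it is a valid standard Roman numeral.

Yes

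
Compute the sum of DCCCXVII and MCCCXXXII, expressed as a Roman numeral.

DCCCXVII = 817
MCCCXXXII = 1332
817 + 1332 = 2149

MMCXLIX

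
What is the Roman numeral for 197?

Convert 197 to Roman numerals:
  197 contains 1×100 (C)
  97 contains 1×90 (XC)
  7 contains 1×5 (V)
  2 contains 2×1 (II)

CXCVII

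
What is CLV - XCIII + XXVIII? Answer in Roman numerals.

CLV = 155, XCIII = 93, XXVIII = 28
155 - 93 = 62
62 + 28 = 90

XC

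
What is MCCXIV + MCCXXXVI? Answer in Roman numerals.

MCCXIV = 1214
MCCXXXVI = 1236
1214 + 1236 = 2450

MMCDL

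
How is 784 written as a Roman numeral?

Convert 784 to Roman numerals:
  784 contains 1×500 (D)
  284 contains 2×100 (CC)
  84 contains 1×50 (L)
  34 contains 3×10 (XXX)
  4 contains 1×4 (IV)

DCCLXXXIV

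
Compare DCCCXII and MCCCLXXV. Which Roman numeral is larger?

DCCCXII = 812
MCCCLXXV = 1375
1375 is larger

MCCCLXXV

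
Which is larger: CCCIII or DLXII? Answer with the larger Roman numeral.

CCCIII = 303
DLXII = 562
562 is larger

DLXII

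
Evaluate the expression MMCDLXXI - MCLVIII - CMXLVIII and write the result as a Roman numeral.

MMCDLXXI = 2471, MCLVIII = 1158, CMXLVIII = 948
2471 - 1158 = 1313
1313 - 948 = 365

CCCLXV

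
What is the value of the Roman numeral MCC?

MCC: M=1000, C=100, C=100
1000 + 100 + 100 = 1200

1200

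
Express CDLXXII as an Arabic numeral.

CDLXXII: CD=400, L=50, X=10, X=10, I=1, I=1
400 + 50 + 10 + 10 + 1 + 1 = 472

472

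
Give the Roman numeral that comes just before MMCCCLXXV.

MMCCCLXXV = 2375; previous is 2374

MMCCCLXXIV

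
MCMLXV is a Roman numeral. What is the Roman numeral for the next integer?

MCMLXV = 1965, so the next integer is 1965 + 1 = 1966

MCMLXVI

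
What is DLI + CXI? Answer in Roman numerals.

DLI = 551
CXI = 111
551 + 111 = 662

DCLXII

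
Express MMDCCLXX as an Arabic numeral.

MMDCCLXX: M=1000, M=1000, D=500, C=100, C=100, L=50, X=10, X=10
1000 + 1000 + 500 + 100 + 100 + 50 + 10 + 10 = 2770

2770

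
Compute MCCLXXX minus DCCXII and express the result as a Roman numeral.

MCCLXXX = 1280
DCCXII = 712
1280 - 712 = 568

DLXVIII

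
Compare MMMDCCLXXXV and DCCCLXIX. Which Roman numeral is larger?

MMMDCCLXXXV = 3785
DCCCLXIX = 869
3785 is larger

MMMDCCLXXXV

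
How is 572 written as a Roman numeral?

Convert 572 to Roman numerals:
  572 contains 1×500 (D)
  72 contains 1×50 (L)
  22 contains 2×10 (XX)
  2 contains 2×1 (II)

DLXXII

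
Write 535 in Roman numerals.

Convert 535 to Roman numerals:
  535 contains 1×500 (D)
  35 contains 3×10 (XXX)
  5 contains 1×5 (V)

DXXXV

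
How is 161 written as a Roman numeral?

Convert 161 to Roman numerals:
  161 contains 1×100 (C)
  61 contains 1×50 (L)
  11 contains 1×10 (X)
  1 contains 1×1 (I)

CLXI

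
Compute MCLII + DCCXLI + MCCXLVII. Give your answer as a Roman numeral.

MCLII = 1152, DCCXLI = 741, MCCXLVII = 1247
1152 + 741 = 1893
1893 + 1247 = 3140

MMMCXL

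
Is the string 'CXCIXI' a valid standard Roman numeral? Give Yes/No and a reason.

'CXCIXI': I cannot come right after the subtractive pair IX: once I is subtracted in IX, the next symbol must be smaller than I

No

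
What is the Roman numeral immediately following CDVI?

CDVI = 406; next is 407

CDVII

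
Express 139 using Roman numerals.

Convert 139 to Roman numerals:
  139 contains 1×100 (C)
  39 contains 3×10 (XXX)
  9 contains 1×9 (IX)

CXXXIX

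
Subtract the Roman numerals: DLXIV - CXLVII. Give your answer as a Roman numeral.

DLXIV = 564
CXLVII = 147
564 - 147 = 417

CDXVII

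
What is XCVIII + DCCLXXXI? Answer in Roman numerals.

XCVIII = 98
DCCLXXXI = 781
98 + 781 = 879

DCCCLXXIX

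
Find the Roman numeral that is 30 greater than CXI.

CXI = 111
111 + 30 = 141

CXLI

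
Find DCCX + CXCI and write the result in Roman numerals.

DCCX = 710
CXCI = 191
710 + 191 = 901

CMI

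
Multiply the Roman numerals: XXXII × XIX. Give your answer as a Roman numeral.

XXXII = 32
XIX = 19
32 × 19 = 608

DCVIII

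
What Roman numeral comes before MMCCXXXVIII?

MMCCXXXVIII = 2238, so the previous integer is 2238 - 1 = 2237

MMCCXXXVII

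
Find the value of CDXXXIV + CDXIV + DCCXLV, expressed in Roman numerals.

CDXXXIV = 434, CDXIV = 414, DCCXLV = 745
434 + 414 = 848
848 + 745 = 1593

MDXCIII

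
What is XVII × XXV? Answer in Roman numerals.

XVII = 17
XXV = 25
17 × 25 = 425

CDXXV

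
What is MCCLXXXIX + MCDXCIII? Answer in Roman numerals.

MCCLXXXIX = 1289
MCDXCIII = 1493
1289 + 1493 = 2782

MMDCCLXXXII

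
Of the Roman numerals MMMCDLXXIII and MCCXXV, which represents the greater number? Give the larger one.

MMMCDLXXIII = 3473
MCCXXV = 1225
3473 is larger

MMMCDLXXIII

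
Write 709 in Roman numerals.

Convert 709 to Roman numerals:
  709 contains 1×500 (D)
  209 contains 2×100 (CC)
  9 contains 1×9 (IX)

DCCIX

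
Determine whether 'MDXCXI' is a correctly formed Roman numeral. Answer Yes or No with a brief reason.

'MDXCXI': X cannot come right after the subtractive pair XC: once X is subtracted in XC, the next symbol must be smaller than X

No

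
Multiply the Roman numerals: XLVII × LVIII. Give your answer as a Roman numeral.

XLVII = 47
LVIII = 58
47 × 58 = 2726

MMDCCXXVI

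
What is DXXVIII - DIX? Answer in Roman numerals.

DXXVIII = 528
DIX = 509
528 - 509 = 19

XIX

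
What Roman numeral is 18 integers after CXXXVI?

CXXXVI = 136
136 + 18 = 154

CLIV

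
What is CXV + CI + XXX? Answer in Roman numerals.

CXV = 115, CI = 101, XXX = 30
115 + 101 = 216
216 + 30 = 246

CCXLVI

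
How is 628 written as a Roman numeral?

Convert 628 to Roman numerals:
  628 contains 1×500 (D)
  128 contains 1×100 (C)
  28 contains 2×10 (XX)
  8 contains 1×5 (V)
  3 contains 3×1 (III)

DCXXVIII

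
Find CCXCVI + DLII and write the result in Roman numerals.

CCXCVI = 296
DLII = 552
296 + 552 = 848

DCCCXLVIII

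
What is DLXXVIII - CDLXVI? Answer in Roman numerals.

DLXXVIII = 578
CDLXVI = 466
578 - 466 = 112

CXII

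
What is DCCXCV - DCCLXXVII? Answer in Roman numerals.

DCCXCV = 795
DCCLXXVII = 777
795 - 777 = 18

XVIII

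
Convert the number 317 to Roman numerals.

Convert 317 to Roman numerals:
  317 contains 3×100 (CCC)
  17 contains 1×10 (X)
  7 contains 1×5 (V)
  2 contains 2×1 (II)

CCCXVII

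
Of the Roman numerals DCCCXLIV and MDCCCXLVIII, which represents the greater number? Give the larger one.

DCCCXLIV = 844
MDCCCXLVIII = 1848
1848 is larger

MDCCCXLVIII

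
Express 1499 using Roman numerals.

Convert 1499 to Roman numerals:
  1499 contains 1×1000 (M)
  499 contains 1×400 (CD)
  99 contains 1×90 (XC)
  9 contains 1×9 (IX)

MCDXCIX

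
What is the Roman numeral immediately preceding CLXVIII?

CLXVIII = 168; previous is 167

CLXVII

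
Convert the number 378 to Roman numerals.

Convert 378 to Roman numerals:
  378 contains 3×100 (CCC)
  78 contains 1×50 (L)
  28 contains 2×10 (XX)
  8 contains 1×5 (V)
  3 contains 3×1 (III)

CCCLXXVIII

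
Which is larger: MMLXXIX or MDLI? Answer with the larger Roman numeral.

MMLXXIX = 2079
MDLI = 1551
2079 is larger

MMLXXIX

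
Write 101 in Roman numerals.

Convert 101 to Roman numerals:
  101 contains 1×100 (C)
  1 contains 1×1 (I)

CI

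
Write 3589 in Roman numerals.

Convert 3589 to Roman numerals:
  3589 contains 3×1000 (MMM)
  589 contains 1×500 (D)
  89 contains 1×50 (L)
  39 contains 3×10 (XXX)
  9 contains 1×9 (IX)

MMMDLXXXIX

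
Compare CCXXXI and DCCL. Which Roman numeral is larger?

CCXXXI = 231
DCCL = 750
750 is larger

DCCL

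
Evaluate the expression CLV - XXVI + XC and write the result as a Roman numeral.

CLV = 155, XXVI = 26, XC = 90
155 - 26 = 129
129 + 90 = 219

CCXIX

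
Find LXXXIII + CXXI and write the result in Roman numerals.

LXXXIII = 83
CXXI = 121
83 + 121 = 204

CCIV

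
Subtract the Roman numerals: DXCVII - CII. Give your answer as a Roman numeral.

DXCVII = 597
CII = 102
597 - 102 = 495

CDXCV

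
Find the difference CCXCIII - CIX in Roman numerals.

CCXCIII = 293
CIX = 109
293 - 109 = 184

CLXXXIV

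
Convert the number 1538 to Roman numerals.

Convert 1538 to Roman numerals:
  1538 contains 1×1000 (M)
  538 contains 1×500 (D)
  38 contains 3×10 (XXX)
  8 contains 1×5 (V)
  3 contains 3×1 (III)

MDXXXVIII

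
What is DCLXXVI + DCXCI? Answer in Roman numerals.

DCLXXVI = 676
DCXCI = 691
676 + 691 = 1367

MCCCLXVII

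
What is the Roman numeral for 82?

Convert 82 to Roman numerals:
  82 contains 1×50 (L)
  32 contains 3×10 (XXX)
  2 contains 2×1 (II)

LXXXII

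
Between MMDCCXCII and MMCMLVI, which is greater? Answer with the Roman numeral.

MMDCCXCII = 2792
MMCMLVI = 2956
2956 is larger

MMCMLVI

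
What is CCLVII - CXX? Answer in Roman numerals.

CCLVII = 257
CXX = 120
257 - 120 = 137

CXXXVII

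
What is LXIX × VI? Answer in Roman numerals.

LXIX = 69
VI = 6
69 × 6 = 414

CDXIV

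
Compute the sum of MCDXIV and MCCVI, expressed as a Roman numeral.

MCDXIV = 1414
MCCVI = 1206
1414 + 1206 = 2620

MMDCXX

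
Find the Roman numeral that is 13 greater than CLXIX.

CLXIX = 169
169 + 13 = 182

CLXXXII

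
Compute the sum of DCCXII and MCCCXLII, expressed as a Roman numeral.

DCCXII = 712
MCCCXLII = 1342
712 + 1342 = 2054

MMLIV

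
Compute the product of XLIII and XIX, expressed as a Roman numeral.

XLIII = 43
XIX = 19
43 × 19 = 817

DCCCXVII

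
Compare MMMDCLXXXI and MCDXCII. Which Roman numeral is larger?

MMMDCLXXXI = 3681
MCDXCII = 1492
3681 is larger

MMMDCLXXXI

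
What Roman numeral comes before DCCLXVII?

DCCLXVII = 767; previous is 766

DCCLXVI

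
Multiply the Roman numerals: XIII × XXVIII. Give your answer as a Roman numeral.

XIII = 13
XXVIII = 28
13 × 28 = 364

CCCLXIV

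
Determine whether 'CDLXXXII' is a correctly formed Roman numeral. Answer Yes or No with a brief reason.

'CDLXXXII': Check the rules: uses only the symbols I, V, X, L, C, D, M; no symbol is repeated more than three times in a row; V, L and D each appear at most once; the only place a smaller symbol precedes a larger one is the allowed subtractive pair CD, the symbol right after such a pair (if any) is smaller than the pair's first symbol, and otherwise the values never increase from left to right. Value: CD (400) + L (50) + X (10) + X (10) + X (10) + I (1) + I (1) = 482. So it is a valid standard Roman numeral.

Yes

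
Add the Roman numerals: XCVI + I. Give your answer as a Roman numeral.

XCVI = 96
I = 1
96 + 1 = 97

XCVII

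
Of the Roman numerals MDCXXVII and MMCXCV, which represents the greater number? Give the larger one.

MDCXXVII = 1627
MMCXCV = 2195
2195 is larger

MMCXCV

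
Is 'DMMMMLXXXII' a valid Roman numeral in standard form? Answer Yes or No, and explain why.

'DMMMMLXXXII': More than 3 consecutive M's

No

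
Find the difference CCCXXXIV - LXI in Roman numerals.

CCCXXXIV = 334
LXI = 61
334 - 61 = 273

CCLXXIII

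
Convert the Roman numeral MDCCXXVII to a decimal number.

MDCCXXVII: M=1000, D=500, C=100, C=100, X=10, X=10, V=5, I=1, I=1
1000 + 500 + 100 + 100 + 10 + 10 + 5 + 1 + 1 = 1727

1727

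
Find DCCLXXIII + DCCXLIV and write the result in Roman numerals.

DCCLXXIII = 773
DCCXLIV = 744
773 + 744 = 1517

MDXVII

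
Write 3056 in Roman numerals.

Convert 3056 to Roman numerals:
  3056 contains 3×1000 (MMM)
  56 contains 1×50 (L)
  6 contains 1×5 (V)
  1 contains 1×1 (I)

MMMLVI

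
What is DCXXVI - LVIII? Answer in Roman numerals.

DCXXVI = 626
LVIII = 58
626 - 58 = 568

DLXVIII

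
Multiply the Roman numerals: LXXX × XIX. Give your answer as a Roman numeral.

LXXX = 80
XIX = 19
80 × 19 = 1520

MDXX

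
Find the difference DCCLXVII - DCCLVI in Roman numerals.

DCCLXVII = 767
DCCLVI = 756
767 - 756 = 11

XI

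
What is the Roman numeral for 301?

Convert 301 to Roman numerals:
  301 contains 3×100 (CCC)
  1 contains 1×1 (I)

CCCI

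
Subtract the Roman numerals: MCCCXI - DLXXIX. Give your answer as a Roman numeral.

MCCCXI = 1311
DLXXIX = 579
1311 - 579 = 732

DCCXXXII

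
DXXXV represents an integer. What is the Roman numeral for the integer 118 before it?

DXXXV = 535
535 - 118 = 417

CDXVII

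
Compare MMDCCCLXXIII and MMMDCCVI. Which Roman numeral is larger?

MMDCCCLXXIII = 2873
MMMDCCVI = 3706
3706 is larger

MMMDCCVI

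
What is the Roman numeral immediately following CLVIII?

CLVIII = 158, so the next integer is 158 + 1 = 159

CLIX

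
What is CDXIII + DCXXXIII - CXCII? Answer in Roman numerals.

CDXIII = 413, DCXXXIII = 633, CXCII = 192
413 + 633 = 1046
1046 - 192 = 854

DCCCLIV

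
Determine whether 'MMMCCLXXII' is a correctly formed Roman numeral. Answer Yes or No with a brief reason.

'MMMCCLXXII': Check the rules: uses only the symbols I, V, X, L, C, D, M; no symbol is repeated more than three times in a row; V, L and D each appear at most once; no smaller symbol precedes a larger one (values never increase from left to right). Value: M (1000) + M (1000) + M (1000) + C (100) + C (100) + L (50) + X (10) + X (10) + I (1) + I (1) = 3272. So it is a valid standard Roman numeral.

Yes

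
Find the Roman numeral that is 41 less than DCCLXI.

DCCLXI = 761
761 - 41 = 720

DCCXX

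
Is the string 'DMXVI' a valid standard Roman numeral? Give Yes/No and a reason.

'DMXVI': Invalid subtractive combination: DM

No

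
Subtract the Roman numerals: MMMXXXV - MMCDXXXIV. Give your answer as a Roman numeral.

MMMXXXV = 3035
MMCDXXXIV = 2434
3035 - 2434 = 601

DCI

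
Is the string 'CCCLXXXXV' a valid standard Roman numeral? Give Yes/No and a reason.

'CCCLXXXXV': More than 3 consecutive X's

No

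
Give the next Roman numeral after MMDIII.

MMDIII = 2503; next is 2504

MMDIV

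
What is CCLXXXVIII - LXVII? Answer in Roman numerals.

CCLXXXVIII = 288
LXVII = 67
288 - 67 = 221

CCXXI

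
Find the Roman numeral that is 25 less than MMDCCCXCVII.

MMDCCCXCVII = 2897
2897 - 25 = 2872

MMDCCCLXXII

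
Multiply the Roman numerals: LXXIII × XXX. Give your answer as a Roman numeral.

LXXIII = 73
XXX = 30
73 × 30 = 2190

MMCXC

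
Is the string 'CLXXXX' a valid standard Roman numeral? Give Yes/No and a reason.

'CLXXXX': More than 3 consecutive X's

No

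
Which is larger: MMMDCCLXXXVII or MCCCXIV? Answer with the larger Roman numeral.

MMMDCCLXXXVII = 3787
MCCCXIV = 1314
3787 is larger

MMMDCCLXXXVII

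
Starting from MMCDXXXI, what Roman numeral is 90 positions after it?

MMCDXXXI = 2431
2431 + 90 = 2521

MMDXXI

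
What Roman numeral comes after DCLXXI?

DCLXXI = 671, so the next integer is 671 + 1 = 672

DCLXXII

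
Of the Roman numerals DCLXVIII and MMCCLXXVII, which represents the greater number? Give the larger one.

DCLXVIII = 668
MMCCLXXVII = 2277
2277 is larger

MMCCLXXVII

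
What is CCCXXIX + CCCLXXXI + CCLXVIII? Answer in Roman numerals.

CCCXXIX = 329, CCCLXXXI = 381, CCLXVIII = 268
329 + 381 = 710
710 + 268 = 978

CMLXXVIII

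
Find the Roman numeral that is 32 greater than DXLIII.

DXLIII = 543
543 + 32 = 575

DLXXV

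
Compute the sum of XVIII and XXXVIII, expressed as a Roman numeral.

XVIII = 18
XXXVIII = 38
18 + 38 = 56

LVI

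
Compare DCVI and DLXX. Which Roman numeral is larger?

DCVI = 606
DLXX = 570
606 is larger

DCVI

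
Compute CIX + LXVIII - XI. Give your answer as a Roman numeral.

CIX = 109, LXVIII = 68, XI = 11
109 + 68 = 177
177 - 11 = 166

CLXVI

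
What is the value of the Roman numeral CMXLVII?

CMXLVII: CM=900, XL=40, V=5, I=1, I=1
900 + 40 + 5 + 1 + 1 = 947

947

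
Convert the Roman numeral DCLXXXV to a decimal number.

DCLXXXV: D=500, C=100, L=50, X=10, X=10, X=10, V=5
500 + 100 + 50 + 10 + 10 + 10 + 5 = 685

685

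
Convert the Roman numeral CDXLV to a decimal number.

CDXLV: CD=400, XL=40, V=5
400 + 40 + 5 = 445

445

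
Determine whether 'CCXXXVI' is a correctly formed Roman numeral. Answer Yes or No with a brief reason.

'CCXXXVI': Check the rules: uses only the symbols I, V, X, L, C, D, M; no symbol is repeated more than three times in a row; V, L and D each appear at most once; no smaller symbol precedes a larger one (values never increase from left to right). Value: C (100) + C (100) + X (10) + X (10) + X (10) + V (5) + I (1) = 236. So it is a valid standard Roman numeral.

Yes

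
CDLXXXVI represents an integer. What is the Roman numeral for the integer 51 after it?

CDLXXXVI = 486
486 + 51 = 537

DXXXVII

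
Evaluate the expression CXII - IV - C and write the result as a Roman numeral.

CXII = 112, IV = 4, C = 100
112 - 4 = 108
108 - 100 = 8

VIII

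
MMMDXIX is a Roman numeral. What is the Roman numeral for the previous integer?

MMMDXIX = 3519, so the previous integer is 3519 - 1 = 3518

MMMDXVIII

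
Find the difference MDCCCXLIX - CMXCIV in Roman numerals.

MDCCCXLIX = 1849
CMXCIV = 994
1849 - 994 = 855

DCCCLV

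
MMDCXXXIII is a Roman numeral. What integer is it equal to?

MMDCXXXIII: M=1000, M=1000, D=500, C=100, X=10, X=10, X=10, I=1, I=1, I=1
1000 + 1000 + 500 + 100 + 10 + 10 + 10 + 1 + 1 + 1 = 2633

2633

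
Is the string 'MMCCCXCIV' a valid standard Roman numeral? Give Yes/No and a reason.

'MMCCCXCIV': Check the rules: uses only the symbols I, V, X, L, C, D, M; no symbol is repeated more than three times in a row; V, L and D each appear at most once; the only places a smaller symbol precedes a larger one are the allowed subtractive pairs XC, IV, the symbol right after such a pair (if any) is smaller than the pair's first symbol, and otherwise the values never increase from left to right. Value: M (1000) + M (1000) + C (100) + C (100) + C (100) + XC (90) + IV (4) = 2394. So it is a valid standard Roman numeral.

Yes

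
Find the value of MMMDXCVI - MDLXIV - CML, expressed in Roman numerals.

MMMDXCVI = 3596, MDLXIV = 1564, CML = 950
3596 - 1564 = 2032
2032 - 950 = 1082

MLXXXII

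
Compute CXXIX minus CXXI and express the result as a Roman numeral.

CXXIX = 129
CXXI = 121
129 - 121 = 8

VIII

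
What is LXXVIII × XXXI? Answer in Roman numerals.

LXXVIII = 78
XXXI = 31
78 × 31 = 2418

MMCDXVIII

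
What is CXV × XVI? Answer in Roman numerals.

CXV = 115
XVI = 16
115 × 16 = 1840

MDCCCXL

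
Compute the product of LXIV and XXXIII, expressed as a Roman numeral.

LXIV = 64
XXXIII = 33
64 × 33 = 2112

MMCXII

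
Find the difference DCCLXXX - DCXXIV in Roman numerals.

DCCLXXX = 780
DCXXIV = 624
780 - 624 = 156

CLVI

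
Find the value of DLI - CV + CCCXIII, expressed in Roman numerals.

DLI = 551, CV = 105, CCCXIII = 313
551 - 105 = 446
446 + 313 = 759

DCCLIX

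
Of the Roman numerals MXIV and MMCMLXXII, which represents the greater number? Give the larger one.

MXIV = 1014
MMCMLXXII = 2972
2972 is larger

MMCMLXXII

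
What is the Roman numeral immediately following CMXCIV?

CMXCIV = 994, so the next integer is 994 + 1 = 995

CMXCV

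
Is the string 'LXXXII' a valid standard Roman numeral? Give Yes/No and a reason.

'LXXXII': Check the rules: uses only the symbols I, V, X, L, C, D, M; no symbol is repeated more than three times in a row; V, L and D each appear at most once; no smaller symbol precedes a larger one (values never increase from left to right). Value: L (50) + X (10) + X (10) + X (10) + I (1) + I (1) = 82. So it is a valid standard Roman numeral.

Yes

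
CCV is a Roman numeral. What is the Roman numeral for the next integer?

CCV = 205; next is 206

CCVI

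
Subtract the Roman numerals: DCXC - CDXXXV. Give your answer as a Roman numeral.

DCXC = 690
CDXXXV = 435
690 - 435 = 255

CCLV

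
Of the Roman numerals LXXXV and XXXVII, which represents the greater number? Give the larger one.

LXXXV = 85
XXXVII = 37
85 is larger

LXXXV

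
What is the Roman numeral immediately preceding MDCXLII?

MDCXLII = 1642; previous is 1641

MDCXLI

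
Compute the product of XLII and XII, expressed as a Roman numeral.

XLII = 42
XII = 12
42 × 12 = 504

DIV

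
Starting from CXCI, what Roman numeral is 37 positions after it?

CXCI = 191
191 + 37 = 228

CCXXVIII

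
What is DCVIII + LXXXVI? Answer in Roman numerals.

DCVIII = 608
LXXXVI = 86
608 + 86 = 694

DCXCIV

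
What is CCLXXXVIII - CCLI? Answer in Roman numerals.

CCLXXXVIII = 288
CCLI = 251
288 - 251 = 37

XXXVII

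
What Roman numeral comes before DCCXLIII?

DCCXLIII = 743; previous is 742

DCCXLII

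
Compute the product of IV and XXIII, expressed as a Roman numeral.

IV = 4
XXIII = 23
4 × 23 = 92

XCII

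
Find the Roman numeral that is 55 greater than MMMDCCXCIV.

MMMDCCXCIV = 3794
3794 + 55 = 3849

MMMDCCCXLIX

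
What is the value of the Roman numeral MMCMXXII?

MMCMXXII: M=1000, M=1000, CM=900, X=10, X=10, I=1, I=1
1000 + 1000 + 900 + 10 + 10 + 1 + 1 = 2922

2922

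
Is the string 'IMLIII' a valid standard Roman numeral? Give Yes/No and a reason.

'IMLIII': Invalid subtractive combination: IM

No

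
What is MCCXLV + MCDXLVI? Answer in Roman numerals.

MCCXLV = 1245
MCDXLVI = 1446
1245 + 1446 = 2691

MMDCXCI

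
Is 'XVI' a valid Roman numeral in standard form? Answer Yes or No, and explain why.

'XVI': Check the rules: uses only the symbols I, V, X, L, C, D, M; no symbol is repeated more than three times in a row; V, L and D each appear at most once; no smaller symbol precedes a larger one (values never increase from left to right). Value: X (10) + V (5) + I (1) = 16. So it is a valid standard Roman numeral.

Yes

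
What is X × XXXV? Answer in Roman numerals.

X = 10
XXXV = 35
10 × 35 = 350

CCCL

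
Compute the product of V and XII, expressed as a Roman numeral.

V = 5
XII = 12
5 × 12 = 60

LX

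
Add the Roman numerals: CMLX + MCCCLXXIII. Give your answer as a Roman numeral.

CMLX = 960
MCCCLXXIII = 1373
960 + 1373 = 2333

MMCCCXXXIII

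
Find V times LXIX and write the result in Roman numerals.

V = 5
LXIX = 69
5 × 69 = 345

CCCXLV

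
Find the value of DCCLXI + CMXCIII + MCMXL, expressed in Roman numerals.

DCCLXI = 761, CMXCIII = 993, MCMXL = 1940
761 + 993 = 1754
1754 + 1940 = 3694

MMMDCXCIV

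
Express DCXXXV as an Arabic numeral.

DCXXXV: D=500, C=100, X=10, X=10, X=10, V=5
500 + 100 + 10 + 10 + 10 + 5 = 635

635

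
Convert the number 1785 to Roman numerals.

Convert 1785 to Roman numerals:
  1785 contains 1×1000 (M)
  785 contains 1×500 (D)
  285 contains 2×100 (CC)
  85 contains 1×50 (L)
  35 contains 3×10 (XXX)
  5 contains 1×5 (V)

MDCCLXXXV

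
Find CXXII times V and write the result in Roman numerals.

CXXII = 122
V = 5
122 × 5 = 610

DCX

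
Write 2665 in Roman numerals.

Convert 2665 to Roman numerals:
  2665 contains 2×1000 (MM)
  665 contains 1×500 (D)
  165 contains 1×100 (C)
  65 contains 1×50 (L)
  15 contains 1×10 (X)
  5 contains 1×5 (V)

MMDCLXV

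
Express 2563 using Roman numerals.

Convert 2563 to Roman numerals:
  2563 contains 2×1000 (MM)
  563 contains 1×500 (D)
  63 contains 1×50 (L)
  13 contains 1×10 (X)
  3 contains 3×1 (III)

MMDLXIII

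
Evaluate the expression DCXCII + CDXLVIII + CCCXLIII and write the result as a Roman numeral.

DCXCII = 692, CDXLVIII = 448, CCCXLIII = 343
692 + 448 = 1140
1140 + 343 = 1483

MCDLXXXIII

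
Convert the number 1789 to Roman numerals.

Convert 1789 to Roman numerals:
  1789 contains 1×1000 (M)
  789 contains 1×500 (D)
  289 contains 2×100 (CC)
  89 contains 1×50 (L)
  39 contains 3×10 (XXX)
  9 contains 1×9 (IX)

MDCCLXXXIX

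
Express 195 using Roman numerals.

Convert 195 to Roman numerals:
  195 contains 1×100 (C)
  95 contains 1×90 (XC)
  5 contains 1×5 (V)

CXCV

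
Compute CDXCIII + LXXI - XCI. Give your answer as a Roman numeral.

CDXCIII = 493, LXXI = 71, XCI = 91
493 + 71 = 564
564 - 91 = 473

CDLXXIII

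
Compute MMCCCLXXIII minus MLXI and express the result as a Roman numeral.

MMCCCLXXIII = 2373
MLXI = 1061
2373 - 1061 = 1312

MCCCXII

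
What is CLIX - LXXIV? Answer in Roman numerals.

CLIX = 159
LXXIV = 74
159 - 74 = 85

LXXXV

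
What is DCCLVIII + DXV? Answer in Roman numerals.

DCCLVIII = 758
DXV = 515
758 + 515 = 1273

MCCLXXIII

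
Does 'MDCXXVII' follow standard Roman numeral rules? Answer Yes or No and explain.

'MDCXXVII': Check the rules: uses only the symbols I, V, X, L, C, D, M; no symbol is repeated more than three times in a row; V, L and D each appear at most once; no smaller symbol precedes a larger one (values never increase from left to right). Value: M (1000) + D (500) + C (100) + X (10) + X (10) + V (5) + I (1) + I (1) = 1627. So it is a valid standard Roman numeral.

Yes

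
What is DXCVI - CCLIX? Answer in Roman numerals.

DXCVI = 596
CCLIX = 259
596 - 259 = 337

CCCXXXVII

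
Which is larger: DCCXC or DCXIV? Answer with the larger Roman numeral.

DCCXC = 790
DCXIV = 614
790 is larger

DCCXC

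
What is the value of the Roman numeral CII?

CII: C=100, I=1, I=1
100 + 1 + 1 = 102

102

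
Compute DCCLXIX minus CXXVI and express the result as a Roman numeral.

DCCLXIX = 769
CXXVI = 126
769 - 126 = 643

DCXLIII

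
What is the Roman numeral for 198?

Convert 198 to Roman numerals:
  198 contains 1×100 (C)
  98 contains 1×90 (XC)
  8 contains 1×5 (V)
  3 contains 3×1 (III)

CXCVIII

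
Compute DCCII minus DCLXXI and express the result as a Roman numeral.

DCCII = 702
DCLXXI = 671
702 - 671 = 31

XXXI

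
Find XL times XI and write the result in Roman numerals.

XL = 40
XI = 11
40 × 11 = 440

CDXL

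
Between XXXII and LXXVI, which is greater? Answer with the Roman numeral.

XXXII = 32
LXXVI = 76
76 is larger

LXXVI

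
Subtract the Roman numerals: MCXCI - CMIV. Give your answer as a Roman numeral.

MCXCI = 1191
CMIV = 904
1191 - 904 = 287

CCLXXXVII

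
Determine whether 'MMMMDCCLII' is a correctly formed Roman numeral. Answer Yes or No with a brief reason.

'MMMMDCCLII': More than 3 consecutive M's

No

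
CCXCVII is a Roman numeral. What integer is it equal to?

CCXCVII: C=100, C=100, XC=90, V=5, I=1, I=1
100 + 100 + 90 + 5 + 1 + 1 = 297

297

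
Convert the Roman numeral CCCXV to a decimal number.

CCCXV: C=100, C=100, C=100, X=10, V=5
100 + 100 + 100 + 10 + 5 = 315

315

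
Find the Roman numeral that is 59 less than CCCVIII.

CCCVIII = 308
308 - 59 = 249

CCXLIX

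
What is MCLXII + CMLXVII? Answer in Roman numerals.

MCLXII = 1162
CMLXVII = 967
1162 + 967 = 2129

MMCXXIX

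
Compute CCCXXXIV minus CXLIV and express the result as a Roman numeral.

CCCXXXIV = 334
CXLIV = 144
334 - 144 = 190

CXC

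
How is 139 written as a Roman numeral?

Convert 139 to Roman numerals:
  139 contains 1×100 (C)
  39 contains 3×10 (XXX)
  9 contains 1×9 (IX)

CXXXIX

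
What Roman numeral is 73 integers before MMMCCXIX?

MMMCCXIX = 3219
3219 - 73 = 3146

MMMCXLVI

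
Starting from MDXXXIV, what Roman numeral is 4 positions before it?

MDXXXIV = 1534
1534 - 4 = 1530

MDXXX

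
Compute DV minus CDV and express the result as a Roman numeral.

DV = 505
CDV = 405
505 - 405 = 100

C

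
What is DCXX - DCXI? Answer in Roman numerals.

DCXX = 620
DCXI = 611
620 - 611 = 9

IX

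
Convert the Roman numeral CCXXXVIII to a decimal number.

CCXXXVIII: C=100, C=100, X=10, X=10, X=10, V=5, I=1, I=1, I=1
100 + 100 + 10 + 10 + 10 + 5 + 1 + 1 + 1 = 238

238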